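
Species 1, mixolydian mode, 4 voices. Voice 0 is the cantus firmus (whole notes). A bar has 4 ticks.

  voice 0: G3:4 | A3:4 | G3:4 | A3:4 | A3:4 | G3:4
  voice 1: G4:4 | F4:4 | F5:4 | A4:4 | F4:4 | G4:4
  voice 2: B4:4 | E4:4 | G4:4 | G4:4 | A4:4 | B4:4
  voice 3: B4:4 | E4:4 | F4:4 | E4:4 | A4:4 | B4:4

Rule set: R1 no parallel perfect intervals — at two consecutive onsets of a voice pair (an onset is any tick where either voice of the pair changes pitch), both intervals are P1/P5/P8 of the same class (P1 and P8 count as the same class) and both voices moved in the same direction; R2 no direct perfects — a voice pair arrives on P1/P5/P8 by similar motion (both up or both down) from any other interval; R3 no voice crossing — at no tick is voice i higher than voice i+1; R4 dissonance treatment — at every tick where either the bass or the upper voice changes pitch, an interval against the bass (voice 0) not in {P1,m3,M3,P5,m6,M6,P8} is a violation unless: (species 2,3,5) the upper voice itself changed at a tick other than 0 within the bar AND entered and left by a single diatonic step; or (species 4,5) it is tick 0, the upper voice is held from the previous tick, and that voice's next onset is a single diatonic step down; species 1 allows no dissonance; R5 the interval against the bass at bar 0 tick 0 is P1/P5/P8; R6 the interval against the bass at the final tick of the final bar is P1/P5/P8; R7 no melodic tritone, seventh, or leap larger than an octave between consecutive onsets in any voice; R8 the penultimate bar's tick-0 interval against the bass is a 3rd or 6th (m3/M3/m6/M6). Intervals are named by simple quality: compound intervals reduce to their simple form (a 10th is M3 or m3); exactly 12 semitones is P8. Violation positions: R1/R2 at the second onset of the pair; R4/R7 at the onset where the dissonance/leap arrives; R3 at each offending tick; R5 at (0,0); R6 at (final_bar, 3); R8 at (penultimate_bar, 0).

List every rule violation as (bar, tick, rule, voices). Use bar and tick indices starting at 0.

bar 0: v0=G3 v1=G4 v2=B4 v3=B4 downbeat M3
bar 1: v0=A3 v1=F4 v2=E4 v3=E4 downbeat P5
bar 2: v0=G3 v1=F5 v2=G4 v3=F4 downbeat m7
bar 3: v0=A3 v1=A4 v2=G4 v3=E4 downbeat P5
bar 4: v0=A3 v1=F4 v2=A4 v3=A4 downbeat P8
bar 5: v0=G3 v1=G4 v2=B4 v3=B4 downbeat M3
  -> R5 @ bar 0 tick 0 v(0, 2): opens on M3
  -> R5 @ bar 0 tick 0 v(0, 3): opens on M3
  -> R1 @ bar 1 tick 0 v(2, 3): B4/B4 P1 -> E4/E4 P1 similar
  -> R3 @ bar 1 tick 0 v(1, 2): F4 above E4
  -> R3 @ bar 1 tick 1 v(1, 2): F4 above E4
  -> R3 @ bar 1 tick 2 v(1, 2): F4 above E4
  -> R3 @ bar 1 tick 3 v(1, 2): F4 above E4
  -> R2 @ bar 2 tick 0 v(1, 3): F4/E4 m2 -> F5/F4 P8 similar
  -> R3 @ bar 2 tick 0 v(1, 2): F5 above G4
  -> R3 @ bar 2 tick 0 v(2, 3): G4 above F4
  -> R4 @ bar 2 tick 0 v(0, 1): G3/F5 m7 untreated
  -> R4 @ bar 2 tick 0 v(0, 3): G3/F4 m7 untreated
  -> R3 @ bar 2 tick 1 v(1, 2): F5 above G4
  -> R3 @ bar 2 tick 1 v(2, 3): G4 above F4
  -> R3 @ bar 2 tick 2 v(1, 2): F5 above G4
  -> R3 @ bar 2 tick 2 v(2, 3): G4 above F4
  -> R3 @ bar 2 tick 3 v(1, 2): F5 above G4
  -> R3 @ bar 2 tick 3 v(2, 3): G4 above F4
  -> R3 @ bar 3 tick 0 v(1, 2): A4 above G4
  -> R3 @ bar 3 tick 0 v(2, 3): G4 above E4
  -> R4 @ bar 3 tick 0 v(0, 2): A3/G4 m7 untreated
  -> R3 @ bar 3 tick 1 v(1, 2): A4 above G4
  -> R3 @ bar 3 tick 1 v(2, 3): G4 above E4
  -> R3 @ bar 3 tick 2 v(1, 2): A4 above G4
  -> R3 @ bar 3 tick 2 v(2, 3): G4 above E4
  -> R3 @ bar 3 tick 3 v(1, 2): A4 above G4
  -> R3 @ bar 3 tick 3 v(2, 3): G4 above E4
  -> R2 @ bar 4 tick 0 v(2, 3): G4/E4 m3 -> A4/A4 P1 similar
  -> R8 @ bar 4 tick 0 v(0, 2): penult P8 not 3rd/6th
  -> R8 @ bar 4 tick 0 v(0, 3): penult P8 not 3rd/6th
  -> R1 @ bar 5 tick 0 v(2, 3): A4/A4 P1 -> B4/B4 P1 similar
  -> R6 @ bar 5 tick 3 v(0, 2): closes on M3
  -> R6 @ bar 5 tick 3 v(0, 3): closes on M3

(0, 0, R5, (0, 2))
(0, 0, R5, (0, 3))
(1, 0, R1, (2, 3))
(1, 0, R3, (1, 2))
(1, 1, R3, (1, 2))
(1, 2, R3, (1, 2))
(1, 3, R3, (1, 2))
(2, 0, R2, (1, 3))
(2, 0, R3, (1, 2))
(2, 0, R3, (2, 3))
(2, 0, R4, (0, 1))
(2, 0, R4, (0, 3))
(2, 1, R3, (1, 2))
(2, 1, R3, (2, 3))
(2, 2, R3, (1, 2))
(2, 2, R3, (2, 3))
(2, 3, R3, (1, 2))
(2, 3, R3, (2, 3))
(3, 0, R3, (1, 2))
(3, 0, R3, (2, 3))
(3, 0, R4, (0, 2))
(3, 1, R3, (1, 2))
(3, 1, R3, (2, 3))
(3, 2, R3, (1, 2))
(3, 2, R3, (2, 3))
(3, 3, R3, (1, 2))
(3, 3, R3, (2, 3))
(4, 0, R2, (2, 3))
(4, 0, R8, (0, 2))
(4, 0, R8, (0, 3))
(5, 0, R1, (2, 3))
(5, 3, R6, (0, 2))
(5, 3, R6, (0, 3))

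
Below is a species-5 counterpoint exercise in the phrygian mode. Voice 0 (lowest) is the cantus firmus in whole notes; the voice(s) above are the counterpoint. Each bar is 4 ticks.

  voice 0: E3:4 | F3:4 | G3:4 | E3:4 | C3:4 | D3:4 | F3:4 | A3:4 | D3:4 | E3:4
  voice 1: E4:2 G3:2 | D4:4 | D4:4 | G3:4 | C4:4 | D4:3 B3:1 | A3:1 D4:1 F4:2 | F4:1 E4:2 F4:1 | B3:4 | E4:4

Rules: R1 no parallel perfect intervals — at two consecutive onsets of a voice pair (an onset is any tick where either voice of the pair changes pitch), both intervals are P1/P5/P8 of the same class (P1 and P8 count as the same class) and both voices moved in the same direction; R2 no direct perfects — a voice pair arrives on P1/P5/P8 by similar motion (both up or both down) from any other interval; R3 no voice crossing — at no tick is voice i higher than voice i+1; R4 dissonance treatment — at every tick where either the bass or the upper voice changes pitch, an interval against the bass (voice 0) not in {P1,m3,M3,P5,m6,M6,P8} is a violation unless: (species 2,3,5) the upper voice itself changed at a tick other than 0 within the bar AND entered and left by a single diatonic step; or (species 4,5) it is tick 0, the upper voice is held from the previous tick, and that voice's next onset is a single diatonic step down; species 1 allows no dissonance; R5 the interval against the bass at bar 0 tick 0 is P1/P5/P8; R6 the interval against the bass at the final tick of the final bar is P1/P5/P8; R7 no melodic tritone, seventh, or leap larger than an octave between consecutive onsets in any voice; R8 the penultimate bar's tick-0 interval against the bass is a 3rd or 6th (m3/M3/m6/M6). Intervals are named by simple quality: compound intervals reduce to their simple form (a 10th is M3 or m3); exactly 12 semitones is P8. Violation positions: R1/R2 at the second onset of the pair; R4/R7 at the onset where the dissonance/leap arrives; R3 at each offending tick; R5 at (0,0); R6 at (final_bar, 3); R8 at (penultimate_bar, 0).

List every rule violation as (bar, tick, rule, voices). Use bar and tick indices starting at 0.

bar 0: v0=E3 v1=E4 downbeat P8
bar 1: v0=F3 v1=D4 downbeat M6
bar 2: v0=G3 v1=D4 downbeat P5
bar 3: v0=E3 v1=G3 downbeat m3
bar 4: v0=C3 v1=C4 downbeat P8
bar 5: v0=D3 v1=D4 downbeat P8
bar 6: v0=F3 v1=A3 downbeat M3
bar 7: v0=A3 v1=F4 downbeat m6
bar 8: v0=D3 v1=B3 downbeat M6
bar 9: v0=E3 v1=E4 downbeat P8
  -> R1 @ bar 5 tick 0 v(0, 1): C3/C4 P8 -> D3/D4 P8 similar
  -> R7 @ bar 8 tick 0 v(1,): F4->B3 leap 6st
  -> R2 @ bar 9 tick 0 v(0, 1): D3/B3 M6 -> E3/E4 P8 similar

(5, 0, R1, (0, 1))
(8, 0, R7, (1,))
(9, 0, R2, (0, 1))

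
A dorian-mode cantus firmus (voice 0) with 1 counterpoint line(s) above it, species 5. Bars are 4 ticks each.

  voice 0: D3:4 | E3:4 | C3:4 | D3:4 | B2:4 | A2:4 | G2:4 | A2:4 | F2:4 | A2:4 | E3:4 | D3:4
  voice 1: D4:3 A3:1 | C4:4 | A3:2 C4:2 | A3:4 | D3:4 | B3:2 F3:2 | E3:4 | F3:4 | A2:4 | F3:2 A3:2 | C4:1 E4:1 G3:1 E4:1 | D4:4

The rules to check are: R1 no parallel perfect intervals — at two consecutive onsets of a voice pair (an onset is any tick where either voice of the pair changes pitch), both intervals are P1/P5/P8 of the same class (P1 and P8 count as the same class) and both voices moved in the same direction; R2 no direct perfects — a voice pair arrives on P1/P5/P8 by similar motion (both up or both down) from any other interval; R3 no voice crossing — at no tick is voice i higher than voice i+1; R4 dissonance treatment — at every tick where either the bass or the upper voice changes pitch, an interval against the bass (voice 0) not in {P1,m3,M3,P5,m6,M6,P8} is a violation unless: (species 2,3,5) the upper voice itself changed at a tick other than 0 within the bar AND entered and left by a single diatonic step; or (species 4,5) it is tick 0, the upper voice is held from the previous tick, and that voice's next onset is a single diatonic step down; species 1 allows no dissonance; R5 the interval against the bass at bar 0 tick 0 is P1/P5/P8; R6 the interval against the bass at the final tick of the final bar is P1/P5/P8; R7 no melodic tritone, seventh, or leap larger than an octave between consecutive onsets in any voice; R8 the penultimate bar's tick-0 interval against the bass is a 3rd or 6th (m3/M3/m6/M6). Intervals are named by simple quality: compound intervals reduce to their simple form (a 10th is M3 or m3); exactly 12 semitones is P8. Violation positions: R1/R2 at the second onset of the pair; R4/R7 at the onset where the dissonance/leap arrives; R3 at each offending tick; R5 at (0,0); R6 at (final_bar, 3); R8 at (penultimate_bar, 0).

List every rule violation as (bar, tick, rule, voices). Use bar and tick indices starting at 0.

(5, 0, R4, (0, 1))
(5, 2, R7, (1,))
(11, 0, R1, (0, 1))

bar 0: v0=D3 v1=D4 downbeat P8
bar 1: v0=E3 v1=C4 downbeat m6
bar 2: v0=C3 v1=A3 downbeat M6
bar 3: v0=D3 v1=A3 downbeat P5
bar 4: v0=B2 v1=D3 downbeat m3
bar 5: v0=A2 v1=B3 downbeat M2
bar 6: v0=G2 v1=E3 downbeat M6
bar 7: v0=A2 v1=F3 downbeat m6
bar 8: v0=F2 v1=A2 downbeat M3
bar 9: v0=A2 v1=F3 downbeat m6
bar 10: v0=E3 v1=C4 downbeat m6
bar 11: v0=D3 v1=D4 downbeat P8
  -> R4 @ bar 5 tick 0 v(0, 1): A2/B3 M2 untreated
  -> R7 @ bar 5 tick 2 v(1,): B3->F3 leap 6st
  -> R1 @ bar 11 tick 0 v(0, 1): E3/E4 P8 -> D3/D4 P8 similar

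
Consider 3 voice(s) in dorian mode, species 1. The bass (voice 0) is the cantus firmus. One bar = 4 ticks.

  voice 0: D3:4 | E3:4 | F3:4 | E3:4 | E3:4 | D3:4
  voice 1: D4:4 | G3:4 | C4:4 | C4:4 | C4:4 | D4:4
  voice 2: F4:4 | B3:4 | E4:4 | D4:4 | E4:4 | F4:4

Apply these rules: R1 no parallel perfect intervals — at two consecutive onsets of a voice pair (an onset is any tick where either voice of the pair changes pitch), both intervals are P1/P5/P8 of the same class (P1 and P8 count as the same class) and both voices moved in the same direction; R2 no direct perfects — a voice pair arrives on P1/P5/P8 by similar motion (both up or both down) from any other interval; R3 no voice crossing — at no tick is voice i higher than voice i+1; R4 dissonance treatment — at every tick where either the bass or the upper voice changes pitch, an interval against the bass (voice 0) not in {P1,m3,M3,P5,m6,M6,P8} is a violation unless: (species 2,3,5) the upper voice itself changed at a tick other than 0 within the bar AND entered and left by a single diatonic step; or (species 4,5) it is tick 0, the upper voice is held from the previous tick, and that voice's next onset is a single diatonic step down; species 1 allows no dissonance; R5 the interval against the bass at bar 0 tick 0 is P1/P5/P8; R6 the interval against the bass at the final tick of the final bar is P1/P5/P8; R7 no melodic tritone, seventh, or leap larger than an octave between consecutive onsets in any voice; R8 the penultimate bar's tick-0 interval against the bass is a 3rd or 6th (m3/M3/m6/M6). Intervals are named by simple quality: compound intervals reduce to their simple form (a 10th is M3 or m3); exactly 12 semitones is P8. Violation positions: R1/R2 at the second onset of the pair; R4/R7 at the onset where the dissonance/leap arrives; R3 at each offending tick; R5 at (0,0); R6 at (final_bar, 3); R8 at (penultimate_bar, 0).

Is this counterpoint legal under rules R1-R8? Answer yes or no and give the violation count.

bar 0: v0=D3 v1=D4 v2=F4 (m3)
bar 1: v0=E3 v1=G3 v2=B3 (P5)
bar 2: v0=F3 v1=C4 v2=E4 (M7)
bar 3: v0=E3 v1=C4 v2=D4 (m7)
bar 4: v0=E3 v1=C4 v2=E4 (P8)
bar 5: v0=D3 v1=D4 v2=F4 (m3)
  R5 @ bar0.0: opens on m3
  R7 @ bar1.0: F4->B3 leap 6st
  R2 @ bar2.0: E3/G3 m3 -> F3/C4 P5 similar
  R4 @ bar2.0: F3/E4 M7 untreated
  R4 @ bar3.0: E3/D4 m7 untreated
  R8 @ bar4.0: penult P8 not 3rd/6th
  R6 @ bar5.3: closes on m3

No (7 violations)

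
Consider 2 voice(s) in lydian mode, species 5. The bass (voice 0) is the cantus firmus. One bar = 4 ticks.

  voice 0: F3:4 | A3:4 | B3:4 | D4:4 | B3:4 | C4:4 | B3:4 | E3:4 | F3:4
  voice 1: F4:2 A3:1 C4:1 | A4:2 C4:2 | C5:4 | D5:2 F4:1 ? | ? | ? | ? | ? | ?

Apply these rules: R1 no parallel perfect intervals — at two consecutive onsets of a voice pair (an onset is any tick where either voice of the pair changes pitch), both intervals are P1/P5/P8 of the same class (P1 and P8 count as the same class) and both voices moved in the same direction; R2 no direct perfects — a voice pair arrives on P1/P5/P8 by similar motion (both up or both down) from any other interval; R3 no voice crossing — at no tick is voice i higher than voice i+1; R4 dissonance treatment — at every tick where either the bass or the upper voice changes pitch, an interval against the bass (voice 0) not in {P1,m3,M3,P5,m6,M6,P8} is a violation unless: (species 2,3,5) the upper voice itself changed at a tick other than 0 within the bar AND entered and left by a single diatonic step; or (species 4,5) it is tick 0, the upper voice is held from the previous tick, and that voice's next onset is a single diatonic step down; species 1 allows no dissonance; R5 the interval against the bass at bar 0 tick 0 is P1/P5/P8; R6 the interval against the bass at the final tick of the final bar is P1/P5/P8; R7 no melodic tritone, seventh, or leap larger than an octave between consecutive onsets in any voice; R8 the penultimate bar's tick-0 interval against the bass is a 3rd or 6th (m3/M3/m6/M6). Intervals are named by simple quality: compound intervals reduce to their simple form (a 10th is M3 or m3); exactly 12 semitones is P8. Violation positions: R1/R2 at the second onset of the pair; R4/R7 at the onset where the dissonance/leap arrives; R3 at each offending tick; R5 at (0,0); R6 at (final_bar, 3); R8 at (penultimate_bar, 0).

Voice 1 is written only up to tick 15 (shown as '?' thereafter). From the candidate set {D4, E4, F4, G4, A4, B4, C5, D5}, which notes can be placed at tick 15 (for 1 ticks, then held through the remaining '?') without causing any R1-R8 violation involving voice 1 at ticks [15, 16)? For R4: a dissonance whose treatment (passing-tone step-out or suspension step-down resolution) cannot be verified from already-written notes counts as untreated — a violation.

{A4, D4, D5, F4}

D4: legal
E4: violates R4
F4: legal
G4: violates R4
A4: legal
B4: violates R7
C5: violates R4
D5: legal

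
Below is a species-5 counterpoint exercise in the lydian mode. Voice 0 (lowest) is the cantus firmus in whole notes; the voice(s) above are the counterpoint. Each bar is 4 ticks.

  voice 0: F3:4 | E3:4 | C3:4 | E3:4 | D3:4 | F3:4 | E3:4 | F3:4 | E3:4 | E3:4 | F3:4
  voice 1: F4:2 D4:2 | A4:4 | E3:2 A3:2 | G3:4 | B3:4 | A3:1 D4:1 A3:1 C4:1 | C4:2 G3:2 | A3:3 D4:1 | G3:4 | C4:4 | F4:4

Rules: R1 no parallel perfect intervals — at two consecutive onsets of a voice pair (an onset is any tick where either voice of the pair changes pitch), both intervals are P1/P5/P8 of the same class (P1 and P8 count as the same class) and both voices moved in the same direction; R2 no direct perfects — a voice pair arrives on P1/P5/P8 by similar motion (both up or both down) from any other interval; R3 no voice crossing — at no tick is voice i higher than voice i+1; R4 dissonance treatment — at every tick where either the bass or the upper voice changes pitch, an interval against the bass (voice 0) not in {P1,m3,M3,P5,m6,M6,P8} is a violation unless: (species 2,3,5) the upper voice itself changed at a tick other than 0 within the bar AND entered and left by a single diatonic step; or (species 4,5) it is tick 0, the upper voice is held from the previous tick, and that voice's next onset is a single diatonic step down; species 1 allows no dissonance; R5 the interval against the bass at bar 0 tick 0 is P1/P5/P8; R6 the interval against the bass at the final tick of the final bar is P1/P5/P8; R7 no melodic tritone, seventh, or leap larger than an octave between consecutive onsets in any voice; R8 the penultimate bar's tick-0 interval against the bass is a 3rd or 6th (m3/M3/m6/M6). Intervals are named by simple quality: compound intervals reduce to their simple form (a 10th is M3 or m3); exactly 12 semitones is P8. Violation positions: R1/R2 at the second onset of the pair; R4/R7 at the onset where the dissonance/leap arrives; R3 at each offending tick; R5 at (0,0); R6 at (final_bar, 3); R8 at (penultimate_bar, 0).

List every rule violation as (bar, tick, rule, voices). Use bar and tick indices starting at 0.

bar 0: v0=F3 v1=F4 downbeat P8
bar 1: v0=E3 v1=A4 downbeat P4
bar 2: v0=C3 v1=E3 downbeat M3
bar 3: v0=E3 v1=G3 downbeat m3
bar 4: v0=D3 v1=B3 downbeat M6
bar 5: v0=F3 v1=A3 downbeat M3
bar 6: v0=E3 v1=C4 downbeat m6
bar 7: v0=F3 v1=A3 downbeat M3
bar 8: v0=E3 v1=G3 downbeat m3
bar 9: v0=E3 v1=C4 downbeat m6
bar 10: v0=F3 v1=F4 downbeat P8
  -> R4 @ bar 1 tick 0 v(0, 1): E3/A4 P4 untreated
  -> R7 @ bar 2 tick 0 v(1,): A4->E3 leap 17st
  -> R2 @ bar 10 tick 0 v(0, 1): E3/C4 m6 -> F3/F4 P8 similar

(1, 0, R4, (0, 1))
(2, 0, R7, (1,))
(10, 0, R2, (0, 1))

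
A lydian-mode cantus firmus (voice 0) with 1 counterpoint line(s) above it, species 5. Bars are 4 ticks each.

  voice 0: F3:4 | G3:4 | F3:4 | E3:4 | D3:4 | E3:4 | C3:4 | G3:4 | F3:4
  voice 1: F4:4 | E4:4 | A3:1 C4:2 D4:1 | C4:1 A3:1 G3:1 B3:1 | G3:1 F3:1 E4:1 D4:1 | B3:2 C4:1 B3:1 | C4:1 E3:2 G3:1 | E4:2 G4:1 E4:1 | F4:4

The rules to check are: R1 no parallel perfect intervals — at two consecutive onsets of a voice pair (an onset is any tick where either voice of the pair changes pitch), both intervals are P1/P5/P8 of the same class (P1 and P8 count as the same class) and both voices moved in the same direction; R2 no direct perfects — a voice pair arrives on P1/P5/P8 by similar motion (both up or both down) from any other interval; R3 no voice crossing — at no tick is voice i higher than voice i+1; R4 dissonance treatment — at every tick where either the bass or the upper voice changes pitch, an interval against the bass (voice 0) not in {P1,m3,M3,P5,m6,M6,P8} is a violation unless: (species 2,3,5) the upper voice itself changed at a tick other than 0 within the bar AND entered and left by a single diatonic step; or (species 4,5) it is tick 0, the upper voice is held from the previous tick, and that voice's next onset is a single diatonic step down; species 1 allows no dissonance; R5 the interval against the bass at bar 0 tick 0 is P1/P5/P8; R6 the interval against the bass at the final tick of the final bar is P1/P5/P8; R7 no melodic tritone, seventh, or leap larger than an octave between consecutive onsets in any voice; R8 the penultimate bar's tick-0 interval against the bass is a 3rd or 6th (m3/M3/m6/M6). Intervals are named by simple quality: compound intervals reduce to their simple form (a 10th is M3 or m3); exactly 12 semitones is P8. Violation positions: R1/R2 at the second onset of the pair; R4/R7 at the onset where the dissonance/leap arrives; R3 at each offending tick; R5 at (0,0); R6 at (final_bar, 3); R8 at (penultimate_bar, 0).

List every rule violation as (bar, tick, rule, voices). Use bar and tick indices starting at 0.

(3, 1, R4, (0, 1))
(4, 0, R4, (0, 1))
(4, 2, R4, (0, 1))
(4, 2, R7, (1,))

bar 0: v0=F3 v1=F4 downbeat P8
bar 1: v0=G3 v1=E4 downbeat M6
bar 2: v0=F3 v1=A3 downbeat M3
bar 3: v0=E3 v1=C4 downbeat m6
bar 4: v0=D3 v1=G3 downbeat P4
bar 5: v0=E3 v1=B3 downbeat P5
bar 6: v0=C3 v1=C4 downbeat P8
bar 7: v0=G3 v1=E4 downbeat M6
bar 8: v0=F3 v1=F4 downbeat P8
  -> R4 @ bar 3 tick 1 v(0, 1): E3/A3 P4 untreated
  -> R4 @ bar 4 tick 0 v(0, 1): D3/G3 P4 untreated
  -> R4 @ bar 4 tick 2 v(0, 1): D3/E4 M2 untreated
  -> R7 @ bar 4 tick 2 v(1,): F3->E4 leap 11st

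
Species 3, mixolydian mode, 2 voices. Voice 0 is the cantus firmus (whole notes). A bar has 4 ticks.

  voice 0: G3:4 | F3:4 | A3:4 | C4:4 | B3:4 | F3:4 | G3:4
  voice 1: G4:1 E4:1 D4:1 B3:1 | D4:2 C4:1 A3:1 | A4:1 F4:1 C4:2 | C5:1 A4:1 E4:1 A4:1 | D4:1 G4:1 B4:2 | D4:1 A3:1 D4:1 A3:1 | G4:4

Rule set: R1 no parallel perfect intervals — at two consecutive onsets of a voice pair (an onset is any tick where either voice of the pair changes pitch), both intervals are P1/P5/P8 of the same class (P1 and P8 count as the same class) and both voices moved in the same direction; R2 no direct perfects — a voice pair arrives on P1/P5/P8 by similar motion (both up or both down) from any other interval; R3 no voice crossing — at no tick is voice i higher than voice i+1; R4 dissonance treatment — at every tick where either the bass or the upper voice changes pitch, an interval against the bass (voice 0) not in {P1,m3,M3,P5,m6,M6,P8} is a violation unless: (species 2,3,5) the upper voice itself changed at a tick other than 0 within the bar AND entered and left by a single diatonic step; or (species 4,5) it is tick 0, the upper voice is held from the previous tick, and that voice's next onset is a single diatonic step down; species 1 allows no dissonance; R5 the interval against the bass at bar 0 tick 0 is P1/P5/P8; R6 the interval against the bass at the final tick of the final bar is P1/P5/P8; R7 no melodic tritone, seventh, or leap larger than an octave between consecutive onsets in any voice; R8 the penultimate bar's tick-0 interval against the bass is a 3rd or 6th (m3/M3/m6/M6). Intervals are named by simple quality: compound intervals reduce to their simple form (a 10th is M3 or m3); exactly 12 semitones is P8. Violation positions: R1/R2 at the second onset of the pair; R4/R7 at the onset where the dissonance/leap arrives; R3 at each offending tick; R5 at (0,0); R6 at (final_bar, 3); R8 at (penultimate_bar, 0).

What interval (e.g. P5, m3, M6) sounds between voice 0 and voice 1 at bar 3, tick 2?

voice 0=C4 voice 1=E4 -> M3

M3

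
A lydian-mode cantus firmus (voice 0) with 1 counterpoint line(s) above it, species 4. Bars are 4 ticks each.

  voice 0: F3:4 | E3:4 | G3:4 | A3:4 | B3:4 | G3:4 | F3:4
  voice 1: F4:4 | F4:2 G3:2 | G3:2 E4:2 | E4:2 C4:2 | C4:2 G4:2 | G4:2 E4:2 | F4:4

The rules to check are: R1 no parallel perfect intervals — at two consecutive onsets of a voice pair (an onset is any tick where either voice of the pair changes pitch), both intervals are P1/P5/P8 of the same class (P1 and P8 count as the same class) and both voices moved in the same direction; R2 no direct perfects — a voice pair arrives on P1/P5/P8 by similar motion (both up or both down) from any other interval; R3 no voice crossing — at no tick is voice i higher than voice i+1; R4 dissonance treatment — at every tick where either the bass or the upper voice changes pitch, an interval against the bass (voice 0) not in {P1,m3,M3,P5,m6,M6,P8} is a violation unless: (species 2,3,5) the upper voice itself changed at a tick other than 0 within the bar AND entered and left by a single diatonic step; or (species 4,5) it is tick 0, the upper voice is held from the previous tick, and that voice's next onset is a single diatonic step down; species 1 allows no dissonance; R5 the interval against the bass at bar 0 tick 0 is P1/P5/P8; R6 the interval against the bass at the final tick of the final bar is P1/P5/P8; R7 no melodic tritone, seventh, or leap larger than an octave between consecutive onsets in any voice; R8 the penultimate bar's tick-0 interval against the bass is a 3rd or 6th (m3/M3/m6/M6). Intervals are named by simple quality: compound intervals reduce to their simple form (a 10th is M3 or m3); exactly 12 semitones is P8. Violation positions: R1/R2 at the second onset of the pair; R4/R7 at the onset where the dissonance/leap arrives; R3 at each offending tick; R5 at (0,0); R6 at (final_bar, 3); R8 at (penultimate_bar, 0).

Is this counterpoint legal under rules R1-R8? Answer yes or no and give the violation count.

bar 0: v0=F3 v1=F4 (P8)
bar 1: v0=E3 v1=F4 (m2)
bar 2: v0=G3 v1=G3 (P1)
bar 3: v0=A3 v1=E4 (P5)
bar 4: v0=B3 v1=C4 (m2)
bar 5: v0=G3 v1=G4 (P8)
bar 6: v0=F3 v1=F4 (P8)
  R4 @ bar1.0: E3/F4 m2 untreated
  R7 @ bar1.2: F4->G3 leap 10st
  R4 @ bar4.0: B3/C4 m2 untreated
  R8 @ bar5.0: penult P8 not 3rd/6th

No (4 violations)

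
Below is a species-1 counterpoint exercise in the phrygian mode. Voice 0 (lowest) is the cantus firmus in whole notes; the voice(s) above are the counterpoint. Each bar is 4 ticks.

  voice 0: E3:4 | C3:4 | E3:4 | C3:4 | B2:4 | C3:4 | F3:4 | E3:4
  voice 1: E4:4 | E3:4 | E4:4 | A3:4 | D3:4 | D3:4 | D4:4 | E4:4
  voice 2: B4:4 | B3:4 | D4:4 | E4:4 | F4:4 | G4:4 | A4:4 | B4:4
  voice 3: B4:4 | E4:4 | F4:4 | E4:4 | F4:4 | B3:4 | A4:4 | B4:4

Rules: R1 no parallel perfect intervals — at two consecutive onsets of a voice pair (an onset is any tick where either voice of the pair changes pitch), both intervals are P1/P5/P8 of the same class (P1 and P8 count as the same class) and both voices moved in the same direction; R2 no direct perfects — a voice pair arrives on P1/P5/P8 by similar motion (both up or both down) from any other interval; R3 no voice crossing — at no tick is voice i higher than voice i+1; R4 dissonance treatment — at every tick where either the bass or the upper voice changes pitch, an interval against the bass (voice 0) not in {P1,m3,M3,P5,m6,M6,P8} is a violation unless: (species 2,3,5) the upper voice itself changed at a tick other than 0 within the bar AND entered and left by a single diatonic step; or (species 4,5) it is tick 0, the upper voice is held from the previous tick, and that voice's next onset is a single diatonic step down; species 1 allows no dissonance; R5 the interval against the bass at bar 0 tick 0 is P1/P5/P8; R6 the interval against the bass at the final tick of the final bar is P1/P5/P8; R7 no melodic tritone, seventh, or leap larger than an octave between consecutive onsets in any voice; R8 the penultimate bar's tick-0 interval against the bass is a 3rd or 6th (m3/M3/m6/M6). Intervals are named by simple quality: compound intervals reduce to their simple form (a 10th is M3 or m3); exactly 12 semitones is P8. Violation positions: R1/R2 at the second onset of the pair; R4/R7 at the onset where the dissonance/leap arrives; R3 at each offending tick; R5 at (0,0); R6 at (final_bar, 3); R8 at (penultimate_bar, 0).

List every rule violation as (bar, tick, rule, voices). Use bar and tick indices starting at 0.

bar 0: v0=E3 v1=E4 v2=B4 v3=B4 downbeat P5
bar 1: v0=C3 v1=E3 v2=B3 v3=E4 downbeat M3
bar 2: v0=E3 v1=E4 v2=D4 v3=F4 downbeat m2
bar 3: v0=C3 v1=A3 v2=E4 v3=E4 downbeat M3
bar 4: v0=B2 v1=D3 v2=F4 v3=F4 downbeat TT
bar 5: v0=C3 v1=D3 v2=G4 v3=B3 downbeat M7
bar 6: v0=F3 v1=D4 v2=A4 v3=A4 downbeat M3
bar 7: v0=E3 v1=E4 v2=B4 v3=B4 downbeat P5
  -> R1 @ bar 1 tick 0 v(1, 2): E4/B4 P5 -> E3/B3 P5 similar
  -> R2 @ bar 1 tick 0 v(1, 3): E4/B4 P5 -> E3/E4 P8 similar
  -> R4 @ bar 1 tick 0 v(0, 2): C3/B3 M7 untreated
  -> R2 @ bar 2 tick 0 v(0, 1): C3/E3 M3 -> E3/E4 P8 similar
  -> R3 @ bar 2 tick 0 v(1, 2): E4 above D4
  -> R4 @ bar 2 tick 0 v(0, 2): E3/D4 m7 untreated
  -> R4 @ bar 2 tick 0 v(0, 3): E3/F4 m2 untreated
  -> R3 @ bar 2 tick 1 v(1, 2): E4 above D4
  -> R3 @ bar 2 tick 2 v(1, 2): E4 above D4
  -> R3 @ bar 2 tick 3 v(1, 2): E4 above D4
  -> R2 @ bar 3 tick 0 v(1, 3): E4/F4 m2 -> A3/E4 P5 similar
  -> R1 @ bar 4 tick 0 v(2, 3): E4/E4 P1 -> F4/F4 P1 similar
  -> R4 @ bar 4 tick 0 v(0, 2): B2/F4 TT untreated
  -> R4 @ bar 4 tick 0 v(0, 3): B2/F4 TT untreated
  -> R2 @ bar 5 tick 0 v(0, 2): B2/F4 TT -> C3/G4 P5 similar
  -> R3 @ bar 5 tick 0 v(2, 3): G4 above B3
  -> R4 @ bar 5 tick 0 v(0, 1): C3/D3 M2 untreated
  -> R4 @ bar 5 tick 0 v(0, 3): C3/B3 M7 untreated
  -> R7 @ bar 5 tick 0 v(3,): F4->B3 leap 6st
  -> R3 @ bar 5 tick 1 v(2, 3): G4 above B3
  -> R3 @ bar 5 tick 2 v(2, 3): G4 above B3
  -> R3 @ bar 5 tick 3 v(2, 3): G4 above B3
  -> R2 @ bar 6 tick 0 v(1, 2): D3/G4 P4 -> D4/A4 P5 similar
  -> R2 @ bar 6 tick 0 v(1, 3): D3/B3 M6 -> D4/A4 P5 similar
  -> R2 @ bar 6 tick 0 v(2, 3): G4/B3 m6 -> A4/A4 P1 similar
  -> R7 @ bar 6 tick 0 v(3,): B3->A4 leap 10st
  -> R1 @ bar 7 tick 0 v(1, 2): D4/A4 P5 -> E4/B4 P5 similar
  -> R1 @ bar 7 tick 0 v(1, 3): D4/A4 P5 -> E4/B4 P5 similar
  -> R1 @ bar 7 tick 0 v(2, 3): A4/A4 P1 -> B4/B4 P1 similar

(1, 0, R1, (1, 2))
(1, 0, R2, (1, 3))
(1, 0, R4, (0, 2))
(2, 0, R2, (0, 1))
(2, 0, R3, (1, 2))
(2, 0, R4, (0, 2))
(2, 0, R4, (0, 3))
(2, 1, R3, (1, 2))
(2, 2, R3, (1, 2))
(2, 3, R3, (1, 2))
(3, 0, R2, (1, 3))
(4, 0, R1, (2, 3))
(4, 0, R4, (0, 2))
(4, 0, R4, (0, 3))
(5, 0, R2, (0, 2))
(5, 0, R3, (2, 3))
(5, 0, R4, (0, 1))
(5, 0, R4, (0, 3))
(5, 0, R7, (3,))
(5, 1, R3, (2, 3))
(5, 2, R3, (2, 3))
(5, 3, R3, (2, 3))
(6, 0, R2, (1, 2))
(6, 0, R2, (1, 3))
(6, 0, R2, (2, 3))
(6, 0, R7, (3,))
(7, 0, R1, (1, 2))
(7, 0, R1, (1, 3))
(7, 0, R1, (2, 3))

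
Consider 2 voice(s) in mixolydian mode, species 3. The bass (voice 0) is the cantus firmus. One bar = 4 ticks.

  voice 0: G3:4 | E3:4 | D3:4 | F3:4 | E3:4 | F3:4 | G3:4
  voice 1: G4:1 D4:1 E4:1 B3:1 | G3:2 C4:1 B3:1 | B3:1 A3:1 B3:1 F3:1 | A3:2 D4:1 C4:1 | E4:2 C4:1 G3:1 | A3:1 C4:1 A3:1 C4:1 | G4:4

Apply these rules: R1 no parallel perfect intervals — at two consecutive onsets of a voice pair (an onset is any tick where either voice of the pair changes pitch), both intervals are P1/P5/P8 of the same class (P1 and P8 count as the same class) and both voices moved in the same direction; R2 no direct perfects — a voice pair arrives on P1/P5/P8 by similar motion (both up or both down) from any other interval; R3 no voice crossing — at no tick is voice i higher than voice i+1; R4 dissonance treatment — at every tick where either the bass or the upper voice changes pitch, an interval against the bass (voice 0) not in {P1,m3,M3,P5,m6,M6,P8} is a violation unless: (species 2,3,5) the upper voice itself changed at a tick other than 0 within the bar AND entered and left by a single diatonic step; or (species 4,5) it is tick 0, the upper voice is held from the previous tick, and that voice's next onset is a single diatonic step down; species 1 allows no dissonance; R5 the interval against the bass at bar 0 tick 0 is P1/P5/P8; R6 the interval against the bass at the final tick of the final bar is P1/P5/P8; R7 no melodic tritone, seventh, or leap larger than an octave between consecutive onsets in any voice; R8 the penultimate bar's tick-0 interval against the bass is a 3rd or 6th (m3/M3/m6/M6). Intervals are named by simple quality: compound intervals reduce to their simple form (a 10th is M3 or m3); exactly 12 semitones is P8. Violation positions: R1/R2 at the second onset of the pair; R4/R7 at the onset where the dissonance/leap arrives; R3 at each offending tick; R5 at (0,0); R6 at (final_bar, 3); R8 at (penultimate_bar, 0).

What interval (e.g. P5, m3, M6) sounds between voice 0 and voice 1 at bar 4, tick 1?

voice 0=E3 voice 1=E4 -> P8

P8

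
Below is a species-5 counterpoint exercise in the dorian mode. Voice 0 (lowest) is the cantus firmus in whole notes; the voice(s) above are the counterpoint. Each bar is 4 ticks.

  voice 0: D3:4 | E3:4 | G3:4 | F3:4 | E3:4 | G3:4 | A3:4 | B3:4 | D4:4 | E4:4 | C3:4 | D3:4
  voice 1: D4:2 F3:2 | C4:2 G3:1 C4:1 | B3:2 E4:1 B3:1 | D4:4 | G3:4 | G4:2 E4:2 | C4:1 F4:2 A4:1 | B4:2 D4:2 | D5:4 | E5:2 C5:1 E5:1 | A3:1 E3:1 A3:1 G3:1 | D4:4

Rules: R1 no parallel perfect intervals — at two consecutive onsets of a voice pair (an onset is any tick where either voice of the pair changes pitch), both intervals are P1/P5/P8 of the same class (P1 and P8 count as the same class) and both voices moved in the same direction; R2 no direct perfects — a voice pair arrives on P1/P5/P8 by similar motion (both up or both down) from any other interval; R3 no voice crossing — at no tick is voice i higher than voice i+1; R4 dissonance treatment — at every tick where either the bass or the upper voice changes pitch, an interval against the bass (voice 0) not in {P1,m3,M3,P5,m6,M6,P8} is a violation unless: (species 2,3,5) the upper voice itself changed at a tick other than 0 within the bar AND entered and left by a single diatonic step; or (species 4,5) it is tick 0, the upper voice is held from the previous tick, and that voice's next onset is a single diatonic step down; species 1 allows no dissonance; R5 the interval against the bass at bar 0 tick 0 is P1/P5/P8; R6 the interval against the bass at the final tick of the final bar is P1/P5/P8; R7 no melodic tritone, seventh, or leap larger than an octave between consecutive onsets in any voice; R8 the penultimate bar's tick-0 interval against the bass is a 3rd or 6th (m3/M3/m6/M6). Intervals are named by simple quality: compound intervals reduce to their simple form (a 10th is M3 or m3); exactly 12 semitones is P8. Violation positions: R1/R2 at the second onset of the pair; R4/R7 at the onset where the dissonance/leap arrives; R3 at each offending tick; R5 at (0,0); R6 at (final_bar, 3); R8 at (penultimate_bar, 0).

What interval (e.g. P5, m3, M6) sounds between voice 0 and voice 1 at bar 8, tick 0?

P8

voice 0=D4 voice 1=D5 -> P8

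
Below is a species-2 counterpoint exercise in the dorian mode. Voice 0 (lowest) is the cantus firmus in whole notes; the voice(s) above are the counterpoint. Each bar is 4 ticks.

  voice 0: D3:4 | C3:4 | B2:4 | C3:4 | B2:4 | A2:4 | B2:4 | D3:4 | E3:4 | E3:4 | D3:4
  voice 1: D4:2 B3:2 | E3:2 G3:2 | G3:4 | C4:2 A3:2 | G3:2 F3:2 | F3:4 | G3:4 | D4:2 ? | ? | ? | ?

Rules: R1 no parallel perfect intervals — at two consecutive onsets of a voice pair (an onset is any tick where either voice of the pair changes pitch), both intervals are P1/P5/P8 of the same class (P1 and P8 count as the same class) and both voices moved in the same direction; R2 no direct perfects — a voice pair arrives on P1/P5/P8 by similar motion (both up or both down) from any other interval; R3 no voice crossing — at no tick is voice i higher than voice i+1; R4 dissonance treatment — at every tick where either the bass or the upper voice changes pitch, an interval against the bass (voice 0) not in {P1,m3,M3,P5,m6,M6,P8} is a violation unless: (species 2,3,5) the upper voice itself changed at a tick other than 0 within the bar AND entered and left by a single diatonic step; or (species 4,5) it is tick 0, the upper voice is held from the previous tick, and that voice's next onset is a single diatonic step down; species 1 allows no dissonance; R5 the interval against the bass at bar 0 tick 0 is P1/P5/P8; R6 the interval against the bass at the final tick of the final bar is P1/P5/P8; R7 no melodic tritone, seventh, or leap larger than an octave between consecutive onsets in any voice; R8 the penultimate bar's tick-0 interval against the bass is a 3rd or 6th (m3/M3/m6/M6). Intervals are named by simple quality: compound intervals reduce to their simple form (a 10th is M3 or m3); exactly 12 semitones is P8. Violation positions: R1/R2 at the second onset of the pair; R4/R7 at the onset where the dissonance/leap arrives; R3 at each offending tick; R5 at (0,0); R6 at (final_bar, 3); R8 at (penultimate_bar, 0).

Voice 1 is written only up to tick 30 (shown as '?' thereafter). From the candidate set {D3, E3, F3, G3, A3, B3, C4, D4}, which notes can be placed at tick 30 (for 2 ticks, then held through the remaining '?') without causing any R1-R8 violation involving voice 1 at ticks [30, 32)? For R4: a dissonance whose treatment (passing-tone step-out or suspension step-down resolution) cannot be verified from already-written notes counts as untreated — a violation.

D3: legal
E3: violates R4,R7
F3: legal
G3: violates R4
A3: legal
B3: legal
C4: violates R4
D4: legal

{A3, B3, D3, D4, F3}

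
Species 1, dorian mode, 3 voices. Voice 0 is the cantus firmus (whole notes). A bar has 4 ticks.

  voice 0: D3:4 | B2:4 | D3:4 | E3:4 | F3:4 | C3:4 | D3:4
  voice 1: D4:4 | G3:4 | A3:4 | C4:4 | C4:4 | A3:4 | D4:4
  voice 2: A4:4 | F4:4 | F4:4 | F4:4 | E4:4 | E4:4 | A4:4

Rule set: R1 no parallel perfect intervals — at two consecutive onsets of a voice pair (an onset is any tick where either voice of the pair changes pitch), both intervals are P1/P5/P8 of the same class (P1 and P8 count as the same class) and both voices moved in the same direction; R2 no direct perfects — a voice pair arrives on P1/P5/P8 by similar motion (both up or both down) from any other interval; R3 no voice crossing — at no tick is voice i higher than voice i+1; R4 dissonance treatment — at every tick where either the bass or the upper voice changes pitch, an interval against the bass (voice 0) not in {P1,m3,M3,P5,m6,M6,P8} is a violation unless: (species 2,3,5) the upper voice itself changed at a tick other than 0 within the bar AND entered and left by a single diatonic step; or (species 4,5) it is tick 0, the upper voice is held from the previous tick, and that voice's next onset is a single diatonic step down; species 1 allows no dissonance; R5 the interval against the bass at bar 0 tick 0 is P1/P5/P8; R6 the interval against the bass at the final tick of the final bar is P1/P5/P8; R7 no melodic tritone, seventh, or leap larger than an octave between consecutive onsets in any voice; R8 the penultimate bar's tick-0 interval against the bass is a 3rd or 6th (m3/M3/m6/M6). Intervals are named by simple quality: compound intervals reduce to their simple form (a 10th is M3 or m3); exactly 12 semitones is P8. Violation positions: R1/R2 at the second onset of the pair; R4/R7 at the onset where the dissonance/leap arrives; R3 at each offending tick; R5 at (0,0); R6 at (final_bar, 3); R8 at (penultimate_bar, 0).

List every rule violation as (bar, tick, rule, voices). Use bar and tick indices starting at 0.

(1, 0, R4, (0, 2))
(2, 0, R2, (0, 1))
(3, 0, R4, (0, 2))
(4, 0, R4, (0, 2))
(6, 0, R1, (1, 2))
(6, 0, R2, (0, 1))
(6, 0, R2, (0, 2))

bar 0: v0=D3 v1=D4 v2=A4 downbeat P5
bar 1: v0=B2 v1=G3 v2=F4 downbeat TT
bar 2: v0=D3 v1=A3 v2=F4 downbeat m3
bar 3: v0=E3 v1=C4 v2=F4 downbeat m2
bar 4: v0=F3 v1=C4 v2=E4 downbeat M7
bar 5: v0=C3 v1=A3 v2=E4 downbeat M3
bar 6: v0=D3 v1=D4 v2=A4 downbeat P5
  -> R4 @ bar 1 tick 0 v(0, 2): B2/F4 TT untreated
  -> R2 @ bar 2 tick 0 v(0, 1): B2/G3 m6 -> D3/A3 P5 similar
  -> R4 @ bar 3 tick 0 v(0, 2): E3/F4 m2 untreated
  -> R4 @ bar 4 tick 0 v(0, 2): F3/E4 M7 untreated
  -> R1 @ bar 6 tick 0 v(1, 2): A3/E4 P5 -> D4/A4 P5 similar
  -> R2 @ bar 6 tick 0 v(0, 1): C3/A3 M6 -> D3/D4 P8 similar
  -> R2 @ bar 6 tick 0 v(0, 2): C3/E4 M3 -> D3/A4 P5 similar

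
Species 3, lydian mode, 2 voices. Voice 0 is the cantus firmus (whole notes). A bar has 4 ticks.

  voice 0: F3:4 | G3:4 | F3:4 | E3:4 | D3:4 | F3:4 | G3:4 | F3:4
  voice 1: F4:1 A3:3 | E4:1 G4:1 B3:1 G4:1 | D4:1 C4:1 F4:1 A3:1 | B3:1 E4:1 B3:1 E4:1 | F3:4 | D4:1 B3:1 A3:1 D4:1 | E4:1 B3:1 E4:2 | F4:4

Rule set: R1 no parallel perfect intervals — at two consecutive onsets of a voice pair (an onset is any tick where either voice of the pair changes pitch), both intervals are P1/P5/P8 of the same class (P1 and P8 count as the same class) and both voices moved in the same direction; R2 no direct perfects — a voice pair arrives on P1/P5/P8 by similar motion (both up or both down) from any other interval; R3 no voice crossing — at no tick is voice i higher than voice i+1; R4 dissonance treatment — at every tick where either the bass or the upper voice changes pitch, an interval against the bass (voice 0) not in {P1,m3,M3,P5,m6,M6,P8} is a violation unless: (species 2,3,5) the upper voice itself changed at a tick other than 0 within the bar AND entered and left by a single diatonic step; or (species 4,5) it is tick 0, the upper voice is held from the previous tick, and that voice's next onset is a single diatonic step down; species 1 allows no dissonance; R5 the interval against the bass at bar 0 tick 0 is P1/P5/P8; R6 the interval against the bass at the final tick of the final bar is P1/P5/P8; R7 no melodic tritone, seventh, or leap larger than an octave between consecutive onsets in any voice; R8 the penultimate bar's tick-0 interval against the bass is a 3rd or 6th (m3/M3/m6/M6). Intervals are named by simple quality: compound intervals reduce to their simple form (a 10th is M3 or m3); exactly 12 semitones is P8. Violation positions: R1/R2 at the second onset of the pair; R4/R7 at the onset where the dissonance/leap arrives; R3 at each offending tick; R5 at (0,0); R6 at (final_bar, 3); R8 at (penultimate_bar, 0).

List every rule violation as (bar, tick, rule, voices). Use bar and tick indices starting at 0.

(4, 0, R7, (1,))
(5, 1, R4, (0, 1))

bar 0: v0=F3 v1=F4 downbeat P8
bar 1: v0=G3 v1=E4 downbeat M6
bar 2: v0=F3 v1=D4 downbeat M6
bar 3: v0=E3 v1=B3 downbeat P5
bar 4: v0=D3 v1=F3 downbeat m3
bar 5: v0=F3 v1=D4 downbeat M6
bar 6: v0=G3 v1=E4 downbeat M6
bar 7: v0=F3 v1=F4 downbeat P8
  -> R7 @ bar 4 tick 0 v(1,): E4->F3 leap 11st
  -> R4 @ bar 5 tick 1 v(0, 1): F3/B3 TT untreated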